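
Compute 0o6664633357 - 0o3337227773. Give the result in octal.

0o3325403364

Subtract column by column in base 8:
  7-3 → 4
  5-7 → 6 (borrow)
  3-7-1 → 3 (borrow)
  3-7-1 → 3 (borrow)
  3-2-1 → 0
  6-2 → 4
  4-7 → 5 (borrow)
  6-3-1 → 2
  6-3 → 3
  6-3 → 3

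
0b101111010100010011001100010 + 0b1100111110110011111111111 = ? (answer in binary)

0b111100010011000111001100001

Add column by column in base 2, right to left:
  0+1 = 1
  1+1 = 0 carry 1
  0+1+1 = 0 carry 1
  0+1+1 = 0 carry 1
  0+1+1 = 0 carry 1
  1+1+1 = 1 carry 1
  1+1+1 = 1 carry 1
  0+1+1 = 0 carry 1
  0+1+1 = 0 carry 1
  1+1+1 = 1 carry 1
  1+1+1 = 1 carry 1
  0+0+1 = 1
  0+0 = 0
  1+1 = 0 carry 1
  0+1+1 = 0 carry 1
  0+0+1 = 1
  0+1 = 1
  1+1 = 0 carry 1
  0+1+1 = 0 carry 1
  1+1+1 = 1 carry 1
  0+1+1 = 0 carry 1
  1+0+1 = 0 carry 1
  1+0+1 = 0 carry 1
  1+1+1 = 1 carry 1
  1+1+1 = 1 carry 1
  0+0+1 = 1
  1+0 = 1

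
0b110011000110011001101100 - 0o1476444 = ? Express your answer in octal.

0b110011000110011001101100 = 0o63063154 in octal.
Subtract column by column in base 8:
  4-4 → 0
  5-4 → 1
  1-4 → 5 (borrow)
  3-6-1 → 4 (borrow)
  6-7-1 → 6 (borrow)
  0-4-1 → 3 (borrow)
  3-1-1 → 1
  6-0 → 6

0o61364510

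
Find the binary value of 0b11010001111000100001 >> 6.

Right shift by 6: drop the 6 least-significant bits.

0b11010001111000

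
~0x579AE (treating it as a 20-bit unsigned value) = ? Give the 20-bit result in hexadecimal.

0xA8651

Each hex digit d becomes F−d:
  5→A, 7→8, 9→6, A→5, E→1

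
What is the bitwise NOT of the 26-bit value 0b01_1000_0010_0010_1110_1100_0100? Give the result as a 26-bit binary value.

Invert each bit: 01100000100010111011000100 → 10011111011101000100111011.

0b10011111011101000100111011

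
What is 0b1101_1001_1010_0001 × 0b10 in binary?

Multiply each base-2 digit by 2, carrying:
  1×2 = 2 → write 0 carry 1
  0×2+1 = 1 → write 1
  0×2 = 0 → write 0
  0×2 = 0 → write 0
  0×2 = 0 → write 0
  1×2 = 2 → write 0 carry 1
  0×2+1 = 1 → write 1
  1×2 = 2 → write 0 carry 1
  1×2+1 = 3 → write 1 carry 1
  0×2+1 = 1 → write 1
  0×2 = 0 → write 0
  1×2 = 2 → write 0 carry 1
  1×2+1 = 3 → write 1 carry 1
  0×2+1 = 1 → write 1
  1×2 = 2 → write 0 carry 1
  1×2+1 = 3 → write 1 carry 1
  remaining carry: 1

0b11011001101000010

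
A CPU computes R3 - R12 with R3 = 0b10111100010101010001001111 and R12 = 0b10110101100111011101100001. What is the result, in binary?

0b110101101110011101110

Subtract column by column in base 2:
  1-1 → 0
  1-0 → 1
  1-0 → 1
  1-0 → 1
  0-0 → 0
  0-1 → 1 (borrow)
  1-1-1 → 1 (borrow)
  0-0-1 → 1 (borrow)
  0-1-1 → 0 (borrow)
  0-1-1 → 0 (borrow)
  1-1-1 → 1 (borrow)
  0-0-1 → 1 (borrow)
  1-1-1 → 1 (borrow)
  0-1-1 → 0 (borrow)
  1-1-1 → 1 (borrow)
  0-0-1 → 1 (borrow)
  1-0-1 → 0
  0-1 → 1 (borrow)
  0-1-1 → 0 (borrow)
  0-0-1 → 1 (borrow)
  1-1-1 → 1 (borrow)
  1-0-1 → 0
  1-1 → 0
  1-1 → 0
  0-0 → 0
  1-1 → 0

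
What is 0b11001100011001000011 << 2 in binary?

Left shift by 2: append 2 zero bits.

0b1100110001100100001100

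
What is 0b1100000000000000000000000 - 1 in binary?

0b1011111111111111111111111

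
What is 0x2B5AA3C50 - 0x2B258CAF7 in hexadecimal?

Subtract column by column in base 16:
  0-7 → 9 (borrow)
  5-F-1 → 5 (borrow)
  C-A-1 → 1
  3-C → 7 (borrow)
  A-8-1 → 1
  A-5 → 5
  5-2 → 3
  B-B → 0
  2-2 → 0

0x3517159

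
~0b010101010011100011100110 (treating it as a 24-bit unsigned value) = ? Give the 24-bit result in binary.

0b101010101100011100011001

Invert each bit: 010101010011100011100110 → 101010101100011100011001.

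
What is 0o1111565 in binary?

Each octal digit is 3 bits: 1=001 1=001 1=001 1=001 5=101 6=110 5=101.

0b1001001001101110101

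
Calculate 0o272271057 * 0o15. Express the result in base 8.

Multiply each base-8 digit by 13, carrying:
  7×13 = 91 → write 3 carry 11
  5×13+11 = 76 → write 4 carry 9
  0×13+9 = 9 → write 1 carry 1
  1×13+1 = 14 → write 6 carry 1
  7×13+1 = 92 → write 4 carry 11
  2×13+11 = 37 → write 5 carry 4
  2×13+4 = 30 → write 6 carry 3
  7×13+3 = 94 → write 6 carry 11
  2×13+11 = 37 → write 5 carry 4
  remaining carry: 4

0o4566546143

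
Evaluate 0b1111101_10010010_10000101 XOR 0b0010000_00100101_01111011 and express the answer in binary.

XOR bit by bit (1 where the bits differ):
  11111011001001010000101
^ 00100000010010101111011
= 11011011011011111111110

0b11011011011011111111110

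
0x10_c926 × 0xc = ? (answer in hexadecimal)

0xc96dc8

Multiply each base-16 digit by 12, carrying:
  6×12 = 72 → write 8 carry 4
  2×12+4 = 28 → write c carry 1
  9×12+1 = 109 → write d carry 6
  c×12+6 = 150 → write 6 carry 9
  0×12+9 = 9 → write 9
  1×12 = 12 → write c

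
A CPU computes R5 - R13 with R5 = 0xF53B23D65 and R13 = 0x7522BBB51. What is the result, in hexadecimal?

Subtract column by column in base 16:
  5-1 → 4
  6-5 → 1
  D-B → 2
  3-B → 8 (borrow)
  2-B-1 → 6 (borrow)
  B-2-1 → 8
  3-2 → 1
  5-5 → 0
  F-7 → 8

0x801868214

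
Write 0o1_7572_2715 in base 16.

Each octal digit is 3 bits: 1=001 7=111 5=101 7=111 2=010 2=010 7=111 1=001 5=101.
Group the bits into nibbles: 0001 1111 0111 1010 0101 1100 1101 → 1F7A5CD.

0x1F7A5CD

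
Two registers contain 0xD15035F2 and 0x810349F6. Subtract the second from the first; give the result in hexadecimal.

0x504CEBFC

Subtract column by column in base 16:
  2-6 → C (borrow)
  F-F-1 → F (borrow)
  5-9-1 → B (borrow)
  3-4-1 → E (borrow)
  0-3-1 → C (borrow)
  5-0-1 → 4
  1-1 → 0
  D-8 → 5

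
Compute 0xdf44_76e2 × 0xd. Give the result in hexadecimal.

Multiply each base-16 digit by 13, carrying:
  2×13 = 26 → write a carry 1
  e×13+1 = 183 → write 7 carry 11
  6×13+11 = 89 → write 9 carry 5
  7×13+5 = 96 → write 0 carry 6
  4×13+6 = 58 → write a carry 3
  4×13+3 = 55 → write 7 carry 3
  f×13+3 = 198 → write 6 carry 12
  d×13+12 = 181 → write 5 carry 11
  remaining carry: b

0xb567a097a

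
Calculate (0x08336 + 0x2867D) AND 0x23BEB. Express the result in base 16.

Add column by column in base 16, right to left:
  6+D = 3 carry 1
  3+7+1 = B
  3+6 = 9
  8+8 = 0 carry 1
  0+2+1 = 3
Sum = 0x309B3; now AND with 0x23BEB:
  3&2=2, 0&3=0, 9&B=9, B&E=A, 3&B=3

0x209A3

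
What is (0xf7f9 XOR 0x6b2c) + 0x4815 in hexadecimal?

First 0xf7f9 XOR 0x6b2c = 0x9cd5.
Add column by column in base 16, right to left:
  5+5 = a
  d+1 = e
  c+8 = 4 carry 1
  9+4+1 = e

0xe4ea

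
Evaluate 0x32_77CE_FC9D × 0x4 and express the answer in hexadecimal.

0xC9DF3BF274

Multiply each base-16 digit by 4, carrying:
  D×4 = 52 → write 4 carry 3
  9×4+3 = 39 → write 7 carry 2
  C×4+2 = 50 → write 2 carry 3
  F×4+3 = 63 → write F carry 3
  E×4+3 = 59 → write B carry 3
  C×4+3 = 51 → write 3 carry 3
  7×4+3 = 31 → write F carry 1
  7×4+1 = 29 → write D carry 1
  2×4+1 = 9 → write 9
  3×4 = 12 → write C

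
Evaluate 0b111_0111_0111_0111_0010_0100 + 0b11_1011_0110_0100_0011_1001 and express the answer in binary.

0b101100101101101101011101

Add column by column in base 2, right to left:
  0+1 = 1
  0+0 = 0
  1+0 = 1
  0+1 = 1
  0+1 = 1
  1+1 = 0 carry 1
  0+0+1 = 1
  0+0 = 0
  1+0 = 1
  1+0 = 1
  1+1 = 0 carry 1
  0+0+1 = 1
  1+0 = 1
  1+1 = 0 carry 1
  1+1+1 = 1 carry 1
  0+0+1 = 1
  1+1 = 0 carry 1
  1+1+1 = 1 carry 1
  1+0+1 = 0 carry 1
  0+1+1 = 0 carry 1
  1+1+1 = 1 carry 1
  1+1+1 = 1 carry 1
  1+0+1 = 0 carry 1
  final carry 1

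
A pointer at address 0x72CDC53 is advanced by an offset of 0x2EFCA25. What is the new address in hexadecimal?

Add column by column in base 16, right to left:
  3+5 = 8
  5+2 = 7
  C+A = 6 carry 1
  D+C+1 = A carry 1
  C+F+1 = C carry 1
  2+E+1 = 1 carry 1
  7+2+1 = A

0xA1CA678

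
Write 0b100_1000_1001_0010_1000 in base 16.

0x48928

Group the bits into nibbles: 0100 1000 1001 0010 1000 → 48928.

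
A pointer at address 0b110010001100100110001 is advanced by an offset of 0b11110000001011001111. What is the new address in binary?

0b1010000001110000000000

Add column by column in base 2, right to left:
  1+1 = 0 carry 1
  0+1+1 = 0 carry 1
  0+1+1 = 0 carry 1
  0+1+1 = 0 carry 1
  1+0+1 = 0 carry 1
  1+0+1 = 0 carry 1
  0+1+1 = 0 carry 1
  0+1+1 = 0 carry 1
  1+0+1 = 0 carry 1
  0+1+1 = 0 carry 1
  0+0+1 = 1
  1+0 = 1
  1+0 = 1
  0+0 = 0
  0+0 = 0
  0+0 = 0
  1+1 = 0 carry 1
  0+1+1 = 0 carry 1
  0+1+1 = 0 carry 1
  1+1+1 = 1 carry 1
  1+0+1 = 0 carry 1
  final carry 1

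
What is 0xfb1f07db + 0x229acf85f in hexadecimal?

0x324cc003a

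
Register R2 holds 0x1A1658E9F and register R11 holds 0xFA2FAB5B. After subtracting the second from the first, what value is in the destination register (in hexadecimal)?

Subtract column by column in base 16:
  F-B → 4
  9-5 → 4
  E-B → 3
  8-A → E (borrow)
  5-F-1 → 5 (borrow)
  6-2-1 → 3
  1-A → 7 (borrow)
  A-F-1 → A (borrow)
  1-0-1 → 0

0xA735E344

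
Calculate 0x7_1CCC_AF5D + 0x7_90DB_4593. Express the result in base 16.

Add column by column in base 16, right to left:
  D+3 = 0 carry 1
  5+9+1 = F
  F+5 = 4 carry 1
  A+4+1 = F
  C+B = 7 carry 1
  C+D+1 = A carry 1
  C+0+1 = D
  1+9 = A
  7+7 = E

0xEADA7F4F0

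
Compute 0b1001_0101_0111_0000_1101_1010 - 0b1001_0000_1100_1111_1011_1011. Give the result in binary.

Subtract column by column in base 2:
  0-1 → 1 (borrow)
  1-1-1 → 1 (borrow)
  0-0-1 → 1 (borrow)
  1-1-1 → 1 (borrow)
  1-1-1 → 1 (borrow)
  0-1-1 → 0 (borrow)
  1-0-1 → 0
  1-1 → 0
  0-1 → 1 (borrow)
  0-1-1 → 0 (borrow)
  0-1-1 → 0 (borrow)
  0-1-1 → 0 (borrow)
  1-0-1 → 0
  1-0 → 1
  1-1 → 0
  0-1 → 1 (borrow)
  1-0-1 → 0
  0-0 → 0
  1-0 → 1
  0-0 → 0
  1-1 → 0
  0-0 → 0
  0-0 → 0
  1-1 → 0

0b1001010000100011111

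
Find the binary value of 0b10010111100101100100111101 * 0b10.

Multiply each base-2 digit by 2, carrying:
  1×2 = 2 → write 0 carry 1
  0×2+1 = 1 → write 1
  1×2 = 2 → write 0 carry 1
  1×2+1 = 3 → write 1 carry 1
  1×2+1 = 3 → write 1 carry 1
  1×2+1 = 3 → write 1 carry 1
  0×2+1 = 1 → write 1
  0×2 = 0 → write 0
  1×2 = 2 → write 0 carry 1
  0×2+1 = 1 → write 1
  0×2 = 0 → write 0
  1×2 = 2 → write 0 carry 1
  1×2+1 = 3 → write 1 carry 1
  0×2+1 = 1 → write 1
  1×2 = 2 → write 0 carry 1
  0×2+1 = 1 → write 1
  0×2 = 0 → write 0
  1×2 = 2 → write 0 carry 1
  1×2+1 = 3 → write 1 carry 1
  1×2+1 = 3 → write 1 carry 1
  1×2+1 = 3 → write 1 carry 1
  0×2+1 = 1 → write 1
  1×2 = 2 → write 0 carry 1
  0×2+1 = 1 → write 1
  0×2 = 0 → write 0
  1×2 = 2 → write 0 carry 1
  remaining carry: 1

0b100101111001011001001111010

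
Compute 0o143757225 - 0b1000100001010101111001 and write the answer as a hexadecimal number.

0o143757225 = 0x18fde95 in hexadecimal.
0b1000100001010101111001 = 0x221579 in hexadecimal.
Subtract column by column in base 16:
  5-9 → c (borrow)
  9-7-1 → 1
  e-5 → 9
  d-1 → c
  f-2 → d
  8-2 → 6
  1-0 → 1

0x16dc91c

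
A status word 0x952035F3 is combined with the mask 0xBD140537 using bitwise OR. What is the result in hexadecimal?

0xBD3435F7

OR each hex digit independently (no carries):
  9|B=B, 5|D=D, 2|1=3, 0|4=4, 3|0=3, 5|5=5, F|3=F, 3|7=7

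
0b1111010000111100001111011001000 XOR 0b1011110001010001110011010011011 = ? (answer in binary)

XOR bit by bit (1 where the bits differ):
  1111010000111100001111011001000
^ 1011110001010001110011010011011
= 0100100001101101111100001010011

0b0100100001101101111100001010011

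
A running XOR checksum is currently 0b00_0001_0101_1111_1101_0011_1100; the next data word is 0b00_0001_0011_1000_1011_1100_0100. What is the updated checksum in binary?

0b00000001100111011011111000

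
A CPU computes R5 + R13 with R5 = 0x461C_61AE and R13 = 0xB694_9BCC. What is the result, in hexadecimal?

Add column by column in base 16, right to left:
  E+C = A carry 1
  A+C+1 = 7 carry 1
  1+B+1 = D
  6+9 = F
  C+4 = 0 carry 1
  1+9+1 = B
  6+6 = C
  4+B = F

0xFCB0FD7A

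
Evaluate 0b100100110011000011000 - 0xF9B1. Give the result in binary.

0b100010110110001100111

0xF9B1 = 0b1111100110110001 in binary.
Subtract column by column in base 2:
  0-1 → 1 (borrow)
  0-0-1 → 1 (borrow)
  0-0-1 → 1 (borrow)
  1-0-1 → 0
  1-1 → 0
  0-1 → 1 (borrow)
  0-0-1 → 1 (borrow)
  0-1-1 → 0 (borrow)
  0-1-1 → 0 (borrow)
  1-0-1 → 0
  1-0 → 1
  0-1 → 1 (borrow)
  0-1-1 → 0 (borrow)
  1-1-1 → 1 (borrow)
  1-1-1 → 1 (borrow)
  0-1-1 → 0 (borrow)
  0-0-1 → 1 (borrow)
  1-0-1 → 0
  0-0 → 0
  0-0 → 0
  1-0 → 1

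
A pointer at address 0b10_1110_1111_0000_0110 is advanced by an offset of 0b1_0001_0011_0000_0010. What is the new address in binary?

Add column by column in base 2, right to left:
  0+0 = 0
  1+1 = 0 carry 1
  1+0+1 = 0 carry 1
  0+0+1 = 1
  0+0 = 0
  0+0 = 0
  0+0 = 0
  0+0 = 0
  1+1 = 0 carry 1
  1+1+1 = 1 carry 1
  1+0+1 = 0 carry 1
  1+0+1 = 0 carry 1
  0+1+1 = 0 carry 1
  1+0+1 = 0 carry 1
  1+0+1 = 0 carry 1
  1+0+1 = 0 carry 1
  0+1+1 = 0 carry 1
  1+0+1 = 0 carry 1
  final carry 1

0b1000000001000001000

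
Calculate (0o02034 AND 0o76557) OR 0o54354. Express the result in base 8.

0o56354

0o02034 AND 0o76557 = 0o02014.
Then OR with 0o54354.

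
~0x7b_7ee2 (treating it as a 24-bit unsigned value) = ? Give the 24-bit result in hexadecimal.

0x84811d

Each hex digit d becomes f−d:
  7→8, b→4, 7→8, e→1, e→1, 2→d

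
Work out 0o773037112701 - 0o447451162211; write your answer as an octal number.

0o323365730470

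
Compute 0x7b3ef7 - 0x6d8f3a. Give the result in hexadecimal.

0xdafbd

Subtract column by column in base 16:
  7-a → d (borrow)
  f-3-1 → b
  e-f → f (borrow)
  3-8-1 → a (borrow)
  b-d-1 → d (borrow)
  7-6-1 → 0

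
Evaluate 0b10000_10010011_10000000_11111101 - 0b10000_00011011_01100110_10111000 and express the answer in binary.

Subtract column by column in base 2:
  1-0 → 1
  0-0 → 0
  1-0 → 1
  1-1 → 0
  1-1 → 0
  1-1 → 0
  1-0 → 1
  1-1 → 0
  0-0 → 0
  0-1 → 1 (borrow)
  0-1-1 → 0 (borrow)
  0-0-1 → 1 (borrow)
  0-0-1 → 1 (borrow)
  0-1-1 → 0 (borrow)
  0-1-1 → 0 (borrow)
  1-0-1 → 0
  1-1 → 0
  1-1 → 0
  0-0 → 0
  0-1 → 1 (borrow)
  1-1-1 → 1 (borrow)
  0-0-1 → 1 (borrow)
  0-0-1 → 1 (borrow)
  1-0-1 → 0
  0-0 → 0
  0-0 → 0
  0-0 → 0
  0-0 → 0
  1-1 → 0

0b11110000001101001000101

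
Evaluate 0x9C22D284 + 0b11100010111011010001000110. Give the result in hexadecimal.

0x9FAE86CA

0b11100010111011010001000110 = 0x38BB446 in hexadecimal.
Add column by column in base 16, right to left:
  4+6 = A
  8+4 = C
  2+4 = 6
  D+B = 8 carry 1
  2+B+1 = E
  2+8 = A
  C+3 = F
  9+0 = 9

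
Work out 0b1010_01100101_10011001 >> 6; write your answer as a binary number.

0b10100110010110

Right shift by 6: drop the 6 least-significant bits.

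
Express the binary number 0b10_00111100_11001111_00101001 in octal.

0o217147451

Group the bits in threes: 010 001 111 001 100 111 100 101 001 → 217147451.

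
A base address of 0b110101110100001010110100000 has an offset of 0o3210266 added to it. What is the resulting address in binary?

0b110110001110010011001010110

0o3210266 = 0b11010001000010110110 in binary.
Add column by column in base 2, right to left:
  0+0 = 0
  0+1 = 1
  0+1 = 1
  0+0 = 0
  0+1 = 1
  1+1 = 0 carry 1
  0+0+1 = 1
  1+1 = 0 carry 1
  1+0+1 = 0 carry 1
  0+0+1 = 1
  1+0 = 1
  0+0 = 0
  1+1 = 0 carry 1
  0+0+1 = 1
  0+0 = 0
  0+0 = 0
  0+1 = 1
  1+0 = 1
  0+1 = 1
  1+1 = 0 carry 1
  1+0+1 = 0 carry 1
  1+0+1 = 0 carry 1
  0+0+1 = 1
  1+0 = 1
  0+0 = 0
  1+0 = 1
  1+0 = 1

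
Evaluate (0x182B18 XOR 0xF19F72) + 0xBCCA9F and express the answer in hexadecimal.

0x1A67F09

First 0x182B18 XOR 0xF19F72 = 0xE9B46A.
Add column by column in base 16, right to left:
  A+F = 9 carry 1
  6+9+1 = 0 carry 1
  4+A+1 = F
  B+C = 7 carry 1
  9+C+1 = 6 carry 1
  E+B+1 = A carry 1
  final carry 1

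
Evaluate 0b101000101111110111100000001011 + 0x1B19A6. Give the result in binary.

0b101000110110101001000110110001

0x1B19A6 = 0b110110001100110100110 in binary.
Add column by column in base 2, right to left:
  1+0 = 1
  1+1 = 0 carry 1
  0+1+1 = 0 carry 1
  1+0+1 = 0 carry 1
  0+0+1 = 1
  0+1 = 1
  0+0 = 0
  0+1 = 1
  0+1 = 1
  0+0 = 0
  0+0 = 0
  1+1 = 0 carry 1
  1+1+1 = 1 carry 1
  1+0+1 = 0 carry 1
  1+0+1 = 0 carry 1
  0+0+1 = 1
  1+1 = 0 carry 1
  1+1+1 = 1 carry 1
  1+0+1 = 0 carry 1
  1+1+1 = 1 carry 1
  1+1+1 = 1 carry 1
  1+0+1 = 0 carry 1
  0+0+1 = 1
  1+0 = 1
  0+0 = 0
  0+0 = 0
  0+0 = 0
  1+0 = 1
  0+0 = 0
  1+0 = 1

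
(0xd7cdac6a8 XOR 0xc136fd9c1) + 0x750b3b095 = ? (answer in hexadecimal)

First 0xd7cdac6a8 XOR 0xc136fd9c1 = 0x16fb51f69.
Add column by column in base 16, right to left:
  9+5 = e
  6+9 = f
  f+0 = f
  1+b = c
  5+3 = 8
  b+b = 6 carry 1
  f+0+1 = 0 carry 1
  6+5+1 = c
  1+7 = 8

0x8c068cffe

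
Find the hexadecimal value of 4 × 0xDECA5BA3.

Multiply each base-16 digit by 4, carrying:
  3×4 = 12 → write C
  A×4 = 40 → write 8 carry 2
  B×4+2 = 46 → write E carry 2
  5×4+2 = 22 → write 6 carry 1
  A×4+1 = 41 → write 9 carry 2
  C×4+2 = 50 → write 2 carry 3
  E×4+3 = 59 → write B carry 3
  D×4+3 = 55 → write 7 carry 3
  remaining carry: 3

0x37B296E8C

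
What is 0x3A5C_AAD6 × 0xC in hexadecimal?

Multiply each base-16 digit by 12, carrying:
  6×12 = 72 → write 8 carry 4
  D×12+4 = 160 → write 0 carry 10
  A×12+10 = 130 → write 2 carry 8
  A×12+8 = 128 → write 0 carry 8
  C×12+8 = 152 → write 8 carry 9
  5×12+9 = 69 → write 5 carry 4
  A×12+4 = 124 → write C carry 7
  3×12+7 = 43 → write B carry 2
  remaining carry: 2

0x2BC580208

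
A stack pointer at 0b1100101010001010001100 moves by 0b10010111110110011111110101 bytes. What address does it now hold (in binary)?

0b10100100100000101010000001

Add column by column in base 2, right to left:
  0+1 = 1
  0+0 = 0
  1+1 = 0 carry 1
  1+0+1 = 0 carry 1
  0+1+1 = 0 carry 1
  0+1+1 = 0 carry 1
  0+1+1 = 0 carry 1
  1+1+1 = 1 carry 1
  0+1+1 = 0 carry 1
  1+1+1 = 1 carry 1
  0+1+1 = 0 carry 1
  0+0+1 = 1
  0+0 = 0
  1+1 = 0 carry 1
  0+1+1 = 0 carry 1
  1+0+1 = 0 carry 1
  0+1+1 = 0 carry 1
  1+1+1 = 1 carry 1
  0+1+1 = 0 carry 1
  0+1+1 = 0 carry 1
  1+1+1 = 1 carry 1
  1+0+1 = 0 carry 1
  0+1+1 = 0 carry 1
  0+0+1 = 1
  0+0 = 0
  0+1 = 1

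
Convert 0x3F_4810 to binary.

0b1111110100100000010000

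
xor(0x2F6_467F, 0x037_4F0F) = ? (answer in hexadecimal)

0x2C10970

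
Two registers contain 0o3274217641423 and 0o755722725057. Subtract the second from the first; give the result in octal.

0o2316274714344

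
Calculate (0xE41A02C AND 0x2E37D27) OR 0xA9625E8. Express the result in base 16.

0xAD725EC

0xE41A02C AND 0x2E37D27 = 0x2412024.
Then OR with 0xA9625E8.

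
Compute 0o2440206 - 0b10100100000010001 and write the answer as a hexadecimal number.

0x8F875

0o2440206 = 0xA4086 in hexadecimal.
0b10100100000010001 = 0x14811 in hexadecimal.
Subtract column by column in base 16:
  6-1 → 5
  8-1 → 7
  0-8 → 8 (borrow)
  4-4-1 → F (borrow)
  A-1-1 → 8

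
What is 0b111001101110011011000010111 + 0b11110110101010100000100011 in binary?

0b1011000100011101111000111010

Add column by column in base 2, right to left:
  1+1 = 0 carry 1
  1+1+1 = 1 carry 1
  1+0+1 = 0 carry 1
  0+0+1 = 1
  1+0 = 1
  0+1 = 1
  0+0 = 0
  0+0 = 0
  0+0 = 0
  1+0 = 1
  1+0 = 1
  0+1 = 1
  1+0 = 1
  1+1 = 0 carry 1
  0+0+1 = 1
  0+1 = 1
  1+0 = 1
  1+1 = 0 carry 1
  1+0+1 = 0 carry 1
  0+1+1 = 0 carry 1
  1+1+1 = 1 carry 1
  1+0+1 = 0 carry 1
  0+1+1 = 0 carry 1
  0+1+1 = 0 carry 1
  1+1+1 = 1 carry 1
  1+1+1 = 1 carry 1
  1+0+1 = 0 carry 1
  final carry 1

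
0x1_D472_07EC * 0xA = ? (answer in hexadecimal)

Multiply each base-16 digit by 10, carrying:
  C×10 = 120 → write 8 carry 7
  E×10+7 = 147 → write 3 carry 9
  7×10+9 = 79 → write F carry 4
  0×10+4 = 4 → write 4
  2×10 = 20 → write 4 carry 1
  7×10+1 = 71 → write 7 carry 4
  4×10+4 = 44 → write C carry 2
  D×10+2 = 132 → write 4 carry 8
  1×10+8 = 18 → write 2 carry 1
  remaining carry: 1

0x124C744F38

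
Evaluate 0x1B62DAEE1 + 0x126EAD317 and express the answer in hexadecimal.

0x2DD1881F8

Add column by column in base 16, right to left:
  1+7 = 8
  E+1 = F
  E+3 = 1 carry 1
  A+D+1 = 8 carry 1
  D+A+1 = 8 carry 1
  2+E+1 = 1 carry 1
  6+6+1 = D
  B+2 = D
  1+1 = 2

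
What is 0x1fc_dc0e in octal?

0o177156016

Expand each hex digit to 4 bits: 1=0001 f=1111 c=1100 d=1101 c=1100 0=0000 e=1110.
Group the bits in threes: 001 111 111 001 101 110 000 001 110 → 177156016.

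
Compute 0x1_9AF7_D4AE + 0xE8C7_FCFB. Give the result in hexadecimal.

0x283BFD1A9

Add column by column in base 16, right to left:
  E+B = 9 carry 1
  A+F+1 = A carry 1
  4+C+1 = 1 carry 1
  D+F+1 = D carry 1
  7+7+1 = F
  F+C = B carry 1
  A+8+1 = 3 carry 1
  9+E+1 = 8 carry 1
  1+0+1 = 2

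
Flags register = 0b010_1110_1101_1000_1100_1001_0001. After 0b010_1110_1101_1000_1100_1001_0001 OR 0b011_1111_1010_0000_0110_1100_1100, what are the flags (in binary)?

0b011111111111000111011011101

OR bit by bit (1 where either bit is 1):
  010111011011000110010010001
| 011111110100000011011001100
= 011111111111000111011011101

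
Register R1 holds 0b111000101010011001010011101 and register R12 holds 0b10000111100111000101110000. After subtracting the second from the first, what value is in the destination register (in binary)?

0b100111101101100000100101101

Subtract column by column in base 2:
  1-0 → 1
  0-0 → 0
  1-0 → 1
  1-0 → 1
  1-1 → 0
  0-1 → 1 (borrow)
  0-1-1 → 0 (borrow)
  1-0-1 → 0
  0-1 → 1 (borrow)
  1-0-1 → 0
  0-0 → 0
  0-0 → 0
  1-1 → 0
  1-1 → 0
  0-1 → 1 (borrow)
  0-0-1 → 1 (borrow)
  1-0-1 → 0
  0-1 → 1 (borrow)
  1-1-1 → 1 (borrow)
  0-1-1 → 0 (borrow)
  1-1-1 → 1 (borrow)
  0-0-1 → 1 (borrow)
  0-0-1 → 1 (borrow)
  0-0-1 → 1 (borrow)
  1-0-1 → 0
  1-1 → 0
  1-0 → 1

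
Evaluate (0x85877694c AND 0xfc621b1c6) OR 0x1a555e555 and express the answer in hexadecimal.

0x85877694c AND 0xfc621b1c6 = 0x840212144.
Then OR with 0x1a555e555.

0x9e575e555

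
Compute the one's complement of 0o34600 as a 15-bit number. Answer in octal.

Each oct digit d becomes 7−d:
  3→4, 4→3, 6→1, 0→7, 0→7

0o43177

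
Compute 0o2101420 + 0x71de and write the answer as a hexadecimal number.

0x8f4ee

0o2101420 = 0x88310 in hexadecimal.
Add column by column in base 16, right to left:
  0+e = e
  1+d = e
  3+1 = 4
  8+7 = f
  8+0 = 8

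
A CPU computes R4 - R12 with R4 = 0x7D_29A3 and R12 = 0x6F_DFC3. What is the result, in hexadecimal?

0xD49E0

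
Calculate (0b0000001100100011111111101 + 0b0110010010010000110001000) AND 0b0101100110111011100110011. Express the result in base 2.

Add column by column in base 2, right to left:
  1+0 = 1
  0+0 = 0
  1+0 = 1
  1+1 = 0 carry 1
  1+0+1 = 0 carry 1
  1+0+1 = 0 carry 1
  1+0+1 = 0 carry 1
  1+1+1 = 1 carry 1
  1+1+1 = 1 carry 1
  1+0+1 = 0 carry 1
  1+0+1 = 0 carry 1
  0+0+1 = 1
  0+0 = 0
  0+1 = 1
  1+0 = 1
  0+0 = 0
  0+1 = 1
  1+0 = 1
  1+0 = 1
  0+1 = 1
  0+0 = 0
  0+0 = 0
  0+1 = 1
  0+1 = 1
Sum = 0b110011110110100110000101; now AND with 0b0101100110111011100110011:
  0110011110110100110000101
& 0101100110111011100110011
= 0100000110110000100000001

0b100000110110000100000001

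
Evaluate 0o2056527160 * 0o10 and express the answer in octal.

0o20565271600

Multiply each base-8 digit by 8, carrying:
  0×8 = 0 → write 0
  6×8 = 48 → write 0 carry 6
  1×8+6 = 14 → write 6 carry 1
  7×8+1 = 57 → write 1 carry 7
  2×8+7 = 23 → write 7 carry 2
  5×8+2 = 42 → write 2 carry 5
  6×8+5 = 53 → write 5 carry 6
  5×8+6 = 46 → write 6 carry 5
  0×8+5 = 5 → write 5
  2×8 = 16 → write 0 carry 2
  remaining carry: 2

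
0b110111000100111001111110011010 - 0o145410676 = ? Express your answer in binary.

0b110101011111011000110111011100

0o145410676 = 0b1100101100001000110111110 in binary.
Subtract column by column in base 2:
  0-0 → 0
  1-1 → 0
  0-1 → 1 (borrow)
  1-1-1 → 1 (borrow)
  1-1-1 → 1 (borrow)
  0-1-1 → 0 (borrow)
  0-0-1 → 1 (borrow)
  1-1-1 → 1 (borrow)
  1-1-1 → 1 (borrow)
  1-0-1 → 0
  1-0 → 1
  1-0 → 1
  1-1 → 0
  0-0 → 0
  0-0 → 0
  1-0 → 1
  1-0 → 1
  1-1 → 0
  0-1 → 1 (borrow)
  0-0-1 → 1 (borrow)
  1-1-1 → 1 (borrow)
  0-0-1 → 1 (borrow)
  0-0-1 → 1 (borrow)
  0-1-1 → 0 (borrow)
  1-1-1 → 1 (borrow)
  1-0-1 → 0
  1-0 → 1
  0-0 → 0
  1-0 → 1
  1-0 → 1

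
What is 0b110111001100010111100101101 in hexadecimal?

Group the bits into nibbles: 0110 1110 0110 0010 1111 0010 1101 → 6e62f2d.

0x6e62f2d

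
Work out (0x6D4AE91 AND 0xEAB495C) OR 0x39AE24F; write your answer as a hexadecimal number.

0x6D4AE91 AND 0xEAB495C = 0x6800810.
Then OR with 0x39AE24F.

0x79AEA5F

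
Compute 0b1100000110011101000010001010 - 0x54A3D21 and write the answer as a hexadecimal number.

0b1100000110011101000010001010 = 0xC19D08A in hexadecimal.
Subtract column by column in base 16:
  A-1 → 9
  8-2 → 6
  0-D → 3 (borrow)
  D-3-1 → 9
  9-A → F (borrow)
  1-4-1 → C (borrow)
  C-5-1 → 6

0x6CF9369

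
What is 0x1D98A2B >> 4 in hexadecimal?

Shifting right by 4 bits = 1 hex digit: drop the last 1.

0x1D98A2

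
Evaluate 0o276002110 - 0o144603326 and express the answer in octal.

Subtract column by column in base 8:
  0-6 → 2 (borrow)
  1-2-1 → 6 (borrow)
  1-3-1 → 5 (borrow)
  2-3-1 → 6 (borrow)
  0-0-1 → 7 (borrow)
  0-6-1 → 1 (borrow)
  6-4-1 → 1
  7-4 → 3
  2-1 → 1

0o131176562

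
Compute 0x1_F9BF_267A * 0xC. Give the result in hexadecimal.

0x17B4F5CDB8

Multiply each base-16 digit by 12, carrying:
  A×12 = 120 → write 8 carry 7
  7×12+7 = 91 → write B carry 5
  6×12+5 = 77 → write D carry 4
  2×12+4 = 28 → write C carry 1
  F×12+1 = 181 → write 5 carry 11
  B×12+11 = 143 → write F carry 8
  9×12+8 = 116 → write 4 carry 7
  F×12+7 = 187 → write B carry 11
  1×12+11 = 23 → write 7 carry 1
  remaining carry: 1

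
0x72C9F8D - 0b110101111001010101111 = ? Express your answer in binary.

0b111000100011010110011011110

0x72C9F8D = 0b111001011001001111110001101 in binary.
Subtract column by column in base 2:
  1-1 → 0
  0-1 → 1 (borrow)
  1-1-1 → 1 (borrow)
  1-1-1 → 1 (borrow)
  0-0-1 → 1 (borrow)
  0-1-1 → 0 (borrow)
  0-0-1 → 1 (borrow)
  1-1-1 → 1 (borrow)
  1-0-1 → 0
  1-1 → 0
  1-0 → 1
  1-0 → 1
  1-1 → 0
  0-1 → 1 (borrow)
  0-1-1 → 0 (borrow)
  1-1-1 → 1 (borrow)
  0-0-1 → 1 (borrow)
  0-1-1 → 0 (borrow)
  1-0-1 → 0
  1-1 → 0
  0-1 → 1 (borrow)
  1-0-1 → 0
  0-0 → 0
  0-0 → 0
  1-0 → 1
  1-0 → 1
  1-0 → 1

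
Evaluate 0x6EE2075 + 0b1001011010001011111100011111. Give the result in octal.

0o2025557624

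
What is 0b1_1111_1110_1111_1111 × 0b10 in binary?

0b111111110111111110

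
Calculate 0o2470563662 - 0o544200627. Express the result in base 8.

0o1724363033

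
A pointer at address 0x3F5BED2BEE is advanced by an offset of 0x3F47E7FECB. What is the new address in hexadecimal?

0x7EA3D52AB9

Add column by column in base 16, right to left:
  E+B = 9 carry 1
  E+C+1 = B carry 1
  B+E+1 = A carry 1
  2+F+1 = 2 carry 1
  D+7+1 = 5 carry 1
  E+E+1 = D carry 1
  B+7+1 = 3 carry 1
  5+4+1 = A
  F+F = E carry 1
  3+3+1 = 7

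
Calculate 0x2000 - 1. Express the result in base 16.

0x1FFF

The trailing 3 digits are 0, so subtracting 1 borrows through: they become F and the next digit up decrements.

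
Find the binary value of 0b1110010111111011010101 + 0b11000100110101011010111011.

Add column by column in base 2, right to left:
  1+1 = 0 carry 1
  0+1+1 = 0 carry 1
  1+0+1 = 0 carry 1
  0+1+1 = 0 carry 1
  1+1+1 = 1 carry 1
  0+1+1 = 0 carry 1
  1+0+1 = 0 carry 1
  1+1+1 = 1 carry 1
  0+0+1 = 1
  1+1 = 0 carry 1
  1+1+1 = 1 carry 1
  1+0+1 = 0 carry 1
  1+1+1 = 1 carry 1
  1+0+1 = 0 carry 1
  1+1+1 = 1 carry 1
  0+0+1 = 1
  1+1 = 0 carry 1
  0+1+1 = 0 carry 1
  0+0+1 = 1
  1+0 = 1
  1+1 = 0 carry 1
  1+0+1 = 0 carry 1
  0+0+1 = 1
  0+0 = 0
  0+1 = 1
  0+1 = 1

0b11010011001101010110010000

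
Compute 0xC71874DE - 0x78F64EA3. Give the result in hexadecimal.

Subtract column by column in base 16:
  E-3 → B
  D-A → 3
  4-E → 6 (borrow)
  7-4-1 → 2
  8-6 → 2
  1-F → 2 (borrow)
  7-8-1 → E (borrow)
  C-7-1 → 4

0x4E22263B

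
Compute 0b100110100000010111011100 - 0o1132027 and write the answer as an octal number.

0o45250705

0b100110100000010111011100 = 0o46402734 in octal.
Subtract column by column in base 8:
  4-7 → 5 (borrow)
  3-2-1 → 0
  7-0 → 7
  2-2 → 0
  0-3 → 5 (borrow)
  4-1-1 → 2
  6-1 → 5
  4-0 → 4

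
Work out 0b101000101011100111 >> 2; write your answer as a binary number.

0b1010001010111001

Right shift by 2: drop the 2 least-significant bits.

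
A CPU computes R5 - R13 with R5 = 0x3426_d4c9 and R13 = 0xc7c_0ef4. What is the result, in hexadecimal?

0x27aac5d5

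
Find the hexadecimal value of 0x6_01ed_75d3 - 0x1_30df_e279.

Subtract column by column in base 16:
  3-9 → a (borrow)
  d-7-1 → 5
  5-2 → 3
  7-e → 9 (borrow)
  d-f-1 → d (borrow)
  e-d-1 → 0
  1-0 → 1
  0-3 → d (borrow)
  6-1-1 → 4

0x4d10d935a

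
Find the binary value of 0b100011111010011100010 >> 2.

0b1000111110100111000

Right shift by 2: drop the 2 least-significant bits.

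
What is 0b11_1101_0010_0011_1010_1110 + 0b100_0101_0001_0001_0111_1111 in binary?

Add column by column in base 2, right to left:
  0+1 = 1
  1+1 = 0 carry 1
  1+1+1 = 1 carry 1
  1+1+1 = 1 carry 1
  0+1+1 = 0 carry 1
  1+1+1 = 1 carry 1
  0+1+1 = 0 carry 1
  1+0+1 = 0 carry 1
  1+1+1 = 1 carry 1
  1+0+1 = 0 carry 1
  0+0+1 = 1
  0+0 = 0
  0+1 = 1
  1+0 = 1
  0+0 = 0
  0+0 = 0
  1+1 = 0 carry 1
  0+0+1 = 1
  1+1 = 0 carry 1
  1+0+1 = 0 carry 1
  1+0+1 = 0 carry 1
  1+0+1 = 0 carry 1
  0+1+1 = 0 carry 1
  final carry 1

0b100000100011010100101101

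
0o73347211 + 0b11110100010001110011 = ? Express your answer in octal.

0b11110100010001110011 = 0o3642163 in octal.
Add column by column in base 8, right to left:
  1+3 = 4
  1+6 = 7
  2+1 = 3
  7+2 = 1 carry 1
  4+4+1 = 1 carry 1
  3+6+1 = 2 carry 1
  3+3+1 = 7
  7+0 = 7

0o77211374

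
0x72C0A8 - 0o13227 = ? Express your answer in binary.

0x72C0A8 = 0b11100101100000010101000 in binary.
0o13227 = 0b1011010010111 in binary.
Subtract column by column in base 2:
  0-1 → 1 (borrow)
  0-1-1 → 0 (borrow)
  0-1-1 → 0 (borrow)
  1-0-1 → 0
  0-1 → 1 (borrow)
  1-0-1 → 0
  0-0 → 0
  1-1 → 0
  0-0 → 0
  0-1 → 1 (borrow)
  0-1-1 → 0 (borrow)
  0-0-1 → 1 (borrow)
  0-1-1 → 0 (borrow)
  0-0-1 → 1 (borrow)
  1-0-1 → 0
  1-0 → 1
  0-0 → 0
  1-0 → 1
  0-0 → 0
  0-0 → 0
  1-0 → 1
  1-0 → 1
  1-0 → 1

0b11100101010101000010001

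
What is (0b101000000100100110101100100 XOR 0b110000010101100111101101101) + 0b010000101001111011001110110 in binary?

First 0b101000000100100110101100100 XOR 0b110000010101100111101101101 = 0b011000010001000001000001001.
Add column by column in base 2, right to left:
  1+0 = 1
  0+1 = 1
  0+1 = 1
  1+0 = 1
  0+1 = 1
  0+1 = 1
  0+1 = 1
  0+0 = 0
  0+0 = 0
  1+1 = 0 carry 1
  0+1+1 = 0 carry 1
  0+0+1 = 1
  0+1 = 1
  0+1 = 1
  0+1 = 1
  1+1 = 0 carry 1
  0+0+1 = 1
  0+0 = 0
  0+1 = 1
  1+0 = 1
  0+1 = 1
  0+0 = 0
  0+0 = 0
  0+0 = 0
  1+0 = 1
  1+1 = 0 carry 1
  final carry 1

0b101000111010111100001111111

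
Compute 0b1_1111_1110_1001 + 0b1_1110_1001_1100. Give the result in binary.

Add column by column in base 2, right to left:
  1+0 = 1
  0+0 = 0
  0+1 = 1
  1+1 = 0 carry 1
  0+1+1 = 0 carry 1
  1+0+1 = 0 carry 1
  1+0+1 = 0 carry 1
  1+1+1 = 1 carry 1
  1+0+1 = 0 carry 1
  1+1+1 = 1 carry 1
  1+1+1 = 1 carry 1
  1+1+1 = 1 carry 1
  1+1+1 = 1 carry 1
  final carry 1

0b11111010000101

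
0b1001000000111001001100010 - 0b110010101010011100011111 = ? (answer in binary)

0b10101011100101101000011

Subtract column by column in base 2:
  0-1 → 1 (borrow)
  1-1-1 → 1 (borrow)
  0-1-1 → 0 (borrow)
  0-1-1 → 0 (borrow)
  0-1-1 → 0 (borrow)
  1-0-1 → 0
  1-0 → 1
  0-0 → 0
  0-1 → 1 (borrow)
  1-1-1 → 1 (borrow)
  0-1-1 → 0 (borrow)
  0-0-1 → 1 (borrow)
  1-0-1 → 0
  1-1 → 0
  1-0 → 1
  0-1 → 1 (borrow)
  0-0-1 → 1 (borrow)
  0-1-1 → 0 (borrow)
  0-0-1 → 1 (borrow)
  0-1-1 → 0 (borrow)
  0-0-1 → 1 (borrow)
  1-0-1 → 0
  0-1 → 1 (borrow)
  0-1-1 → 0 (borrow)
  1-0-1 → 0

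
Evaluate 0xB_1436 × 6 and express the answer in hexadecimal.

0x427944

Multiply each base-16 digit by 6, carrying:
  6×6 = 36 → write 4 carry 2
  3×6+2 = 20 → write 4 carry 1
  4×6+1 = 25 → write 9 carry 1
  1×6+1 = 7 → write 7
  B×6 = 66 → write 2 carry 4
  remaining carry: 4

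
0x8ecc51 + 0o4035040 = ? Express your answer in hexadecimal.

0x9f0671

0o4035040 = 0x103a20 in hexadecimal.
Add column by column in base 16, right to left:
  1+0 = 1
  5+2 = 7
  c+a = 6 carry 1
  c+3+1 = 0 carry 1
  e+0+1 = f
  8+1 = 9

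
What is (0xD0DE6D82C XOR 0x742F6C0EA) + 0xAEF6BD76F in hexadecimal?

0x153E7BF035

First 0xD0DE6D82C XOR 0x742F6C0EA = 0xA4F1018C6.
Add column by column in base 16, right to left:
  6+F = 5 carry 1
  C+6+1 = 3 carry 1
  8+7+1 = 0 carry 1
  1+D+1 = F
  0+B = B
  1+6 = 7
  F+F = E carry 1
  4+E+1 = 3 carry 1
  A+A+1 = 5 carry 1
  final carry 1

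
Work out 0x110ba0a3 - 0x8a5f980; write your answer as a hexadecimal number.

Subtract column by column in base 16:
  3-0 → 3
  a-8 → 2
  0-9 → 7 (borrow)
  a-f-1 → a (borrow)
  b-5-1 → 5
  0-a → 6 (borrow)
  1-8-1 → 8 (borrow)
  1-0-1 → 0

0x865a723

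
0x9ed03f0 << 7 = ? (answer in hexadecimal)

7 bits is not a whole number of base-16 digits; in binary: 1001111011010000001111110000 << 7 = 10011110110100000011111100000000000.

0x4f681f800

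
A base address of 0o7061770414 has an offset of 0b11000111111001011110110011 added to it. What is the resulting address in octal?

0o7371704277

0b11000111111001011110110011 = 0o307713663 in octal.
Add column by column in base 8, right to left:
  4+3 = 7
  1+6 = 7
  4+6 = 2 carry 1
  0+3+1 = 4
  7+1 = 0 carry 1
  7+7+1 = 7 carry 1
  1+7+1 = 1 carry 1
  6+0+1 = 7
  0+3 = 3
  7+0 = 7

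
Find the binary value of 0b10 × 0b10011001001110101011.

0b100110010011101010110

Multiply each base-2 digit by 2, carrying:
  1×2 = 2 → write 0 carry 1
  1×2+1 = 3 → write 1 carry 1
  0×2+1 = 1 → write 1
  1×2 = 2 → write 0 carry 1
  0×2+1 = 1 → write 1
  1×2 = 2 → write 0 carry 1
  0×2+1 = 1 → write 1
  1×2 = 2 → write 0 carry 1
  1×2+1 = 3 → write 1 carry 1
  1×2+1 = 3 → write 1 carry 1
  0×2+1 = 1 → write 1
  0×2 = 0 → write 0
  1×2 = 2 → write 0 carry 1
  0×2+1 = 1 → write 1
  0×2 = 0 → write 0
  1×2 = 2 → write 0 carry 1
  1×2+1 = 3 → write 1 carry 1
  0×2+1 = 1 → write 1
  0×2 = 0 → write 0
  1×2 = 2 → write 0 carry 1
  remaining carry: 1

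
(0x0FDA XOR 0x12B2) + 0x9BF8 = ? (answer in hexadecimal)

0xB960

First 0x0FDA XOR 0x12B2 = 0x1D68.
Add column by column in base 16, right to left:
  8+8 = 0 carry 1
  6+F+1 = 6 carry 1
  D+B+1 = 9 carry 1
  1+9+1 = B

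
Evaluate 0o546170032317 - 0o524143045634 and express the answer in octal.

Subtract column by column in base 8:
  7-4 → 3
  1-3 → 6 (borrow)
  3-6-1 → 4 (borrow)
  2-5-1 → 4 (borrow)
  3-4-1 → 6 (borrow)
  0-0-1 → 7 (borrow)
  0-3-1 → 4 (borrow)
  7-4-1 → 2
  1-1 → 0
  6-4 → 2
  4-2 → 2
  5-5 → 0

0o22024764463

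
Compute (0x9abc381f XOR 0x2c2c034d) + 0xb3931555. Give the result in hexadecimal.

First 0x9abc381f XOR 0x2c2c034d = 0xb6903b52.
Add column by column in base 16, right to left:
  2+5 = 7
  5+5 = a
  b+5 = 0 carry 1
  3+1+1 = 5
  0+3 = 3
  9+9 = 2 carry 1
  6+3+1 = a
  b+b = 6 carry 1
  final carry 1

0x16a2350a7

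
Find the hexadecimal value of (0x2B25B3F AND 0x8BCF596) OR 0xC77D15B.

0xCF7D15F

0x2B25B3F AND 0x8BCF596 = 0x0B05116.
Then OR with 0xC77D15B.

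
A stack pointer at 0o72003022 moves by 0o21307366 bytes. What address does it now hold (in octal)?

0o113312410

Add column by column in base 8, right to left:
  2+6 = 0 carry 1
  2+6+1 = 1 carry 1
  0+3+1 = 4
  3+7 = 2 carry 1
  0+0+1 = 1
  0+3 = 3
  2+1 = 3
  7+2 = 1 carry 1
  final carry 1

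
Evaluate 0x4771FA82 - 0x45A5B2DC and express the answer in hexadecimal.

Subtract column by column in base 16:
  2-C → 6 (borrow)
  8-D-1 → A (borrow)
  A-2-1 → 7
  F-B → 4
  1-5 → C (borrow)
  7-A-1 → C (borrow)
  7-5-1 → 1
  4-4 → 0

0x1CC47A6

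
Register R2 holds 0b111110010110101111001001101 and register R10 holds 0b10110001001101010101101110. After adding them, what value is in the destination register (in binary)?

0b1010100100000011001110111011

Add column by column in base 2, right to left:
  1+0 = 1
  0+1 = 1
  1+1 = 0 carry 1
  1+1+1 = 1 carry 1
  0+0+1 = 1
  0+1 = 1
  1+1 = 0 carry 1
  0+0+1 = 1
  0+1 = 1
  1+0 = 1
  1+1 = 0 carry 1
  1+0+1 = 0 carry 1
  1+1+1 = 1 carry 1
  0+0+1 = 1
  1+1 = 0 carry 1
  0+1+1 = 0 carry 1
  1+0+1 = 0 carry 1
  1+0+1 = 0 carry 1
  0+1+1 = 0 carry 1
  1+0+1 = 0 carry 1
  0+0+1 = 1
  0+0 = 0
  1+1 = 0 carry 1
  1+1+1 = 1 carry 1
  1+0+1 = 0 carry 1
  1+1+1 = 1 carry 1
  1+0+1 = 0 carry 1
  final carry 1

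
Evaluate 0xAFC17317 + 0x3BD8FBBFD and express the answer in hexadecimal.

0x46D512F14

Add column by column in base 16, right to left:
  7+D = 4 carry 1
  1+F+1 = 1 carry 1
  3+B+1 = F
  7+B = 2 carry 1
  1+F+1 = 1 carry 1
  C+8+1 = 5 carry 1
  F+D+1 = D carry 1
  A+B+1 = 6 carry 1
  0+3+1 = 4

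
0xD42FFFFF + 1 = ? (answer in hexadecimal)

The trailing 5 digits are F (max in base 16), so adding 1 cascades: they roll to 0 and the next digit up increments.

0xD4300000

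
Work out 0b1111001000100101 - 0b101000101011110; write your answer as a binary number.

0b1010000011000111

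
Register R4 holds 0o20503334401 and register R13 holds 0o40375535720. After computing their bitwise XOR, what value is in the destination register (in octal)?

XOR each oct digit independently (no carries):
  2^4=6, 0^0=0, 5^3=6, 0^7=7, 3^5=6, 3^5=6, 3^3=0, 4^5=1, 4^7=3, 0^2=2, 1^0=1

0o60676601321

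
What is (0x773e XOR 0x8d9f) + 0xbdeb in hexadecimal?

0x1b88c

First 0x773e XOR 0x8d9f = 0xfaa1.
Add column by column in base 16, right to left:
  1+b = c
  a+e = 8 carry 1
  a+d+1 = 8 carry 1
  f+b+1 = b carry 1
  final carry 1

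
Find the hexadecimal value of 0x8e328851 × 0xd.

Multiply each base-16 digit by 13, carrying:
  1×13 = 13 → write d
  5×13 = 65 → write 1 carry 4
  8×13+4 = 108 → write c carry 6
  8×13+6 = 110 → write e carry 6
  2×13+6 = 32 → write 0 carry 2
  3×13+2 = 41 → write 9 carry 2
  e×13+2 = 184 → write 8 carry 11
  8×13+11 = 115 → write 3 carry 7
  remaining carry: 7

0x73890ec1d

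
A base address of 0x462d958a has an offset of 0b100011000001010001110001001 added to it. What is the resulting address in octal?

0o11243434423

0x462d958a = 0o10613312612 in octal.
0b100011000001010001110001001 = 0o430121611 in octal.
Add column by column in base 8, right to left:
  2+1 = 3
  1+1 = 2
  6+6 = 4 carry 1
  2+1+1 = 4
  1+2 = 3
  3+1 = 4
  3+0 = 3
  1+3 = 4
  6+4 = 2 carry 1
  0+0+1 = 1
  1+0 = 1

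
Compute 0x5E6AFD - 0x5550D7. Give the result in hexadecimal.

Subtract column by column in base 16:
  D-7 → 6
  F-D → 2
  A-0 → A
  6-5 → 1
  E-5 → 9
  5-5 → 0

0x91A26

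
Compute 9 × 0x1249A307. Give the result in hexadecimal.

Multiply each base-16 digit by 9, carrying:
  7×9 = 63 → write F carry 3
  0×9+3 = 3 → write 3
  3×9 = 27 → write B carry 1
  A×9+1 = 91 → write B carry 5
  9×9+5 = 86 → write 6 carry 5
  4×9+5 = 41 → write 9 carry 2
  2×9+2 = 20 → write 4 carry 1
  1×9+1 = 10 → write A

0xA496BB3F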